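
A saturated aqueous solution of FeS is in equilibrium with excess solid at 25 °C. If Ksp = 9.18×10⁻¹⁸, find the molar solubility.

FeS(s) ⇌ Fe²⁺(aq) + S²⁻(aq)
Call the molar solubility s, so that [Fe²⁺] = s and [S²⁻] = s.
Ksp = [Fe²⁺][S²⁻] = s · s = s^2
s^2 = 9.18×10⁻¹⁸
s = (9.18×10⁻¹⁸)^(1/2) = 3.03×10⁻⁹ mol L⁻¹

3.03×10⁻⁹ M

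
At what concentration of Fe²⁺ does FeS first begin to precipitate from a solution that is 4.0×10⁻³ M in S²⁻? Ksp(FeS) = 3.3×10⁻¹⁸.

Precipitation begins when Q = Ksp.
FeS(s) ⇌ Fe²⁺(aq) + S²⁻(aq)
Ksp = [Fe²⁺][S²⁻] = [Fe²⁺](4.0×10⁻³)
[Fe²⁺] = 3.3×10⁻¹⁸ / (4.0×10⁻³) = 8.3×10⁻¹⁶
[Fe²⁺] = 8.3×10⁻¹⁶ M

8.3×10⁻¹⁶ M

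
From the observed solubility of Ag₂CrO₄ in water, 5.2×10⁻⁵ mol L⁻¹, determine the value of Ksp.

Ksp = 5.6×10⁻¹³

Ag₂CrO₄(s) ⇌ 2 Ag⁺(aq) + CrO₄²⁻(aq)
If s mol/L of Ag₂CrO₄ dissolves, [Ag⁺] = 2s and [CrO₄²⁻] = s.
Ksp = [Ag⁺]^2[CrO₄²⁻] = (2s)^2 · s = 4s^3
Ksp = 4 × (5.2×10⁻⁵)^3 = 5.6×10⁻¹³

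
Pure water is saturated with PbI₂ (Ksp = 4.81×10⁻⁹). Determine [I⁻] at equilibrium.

PbI₂(s) ⇌ Pb²⁺(aq) + 2 I⁻(aq)
Call the molar solubility s, so that [Pb²⁺] = s and [I⁻] = 2s.
Ksp = [Pb²⁺][I⁻]^2 = s · (2s)^2 = 4s^3 = 4.81×10⁻⁹
s = 1.06×10⁻³ mol/L
[I⁻] = 2s = 2.13×10⁻³ mol/L

2.13×10⁻³ M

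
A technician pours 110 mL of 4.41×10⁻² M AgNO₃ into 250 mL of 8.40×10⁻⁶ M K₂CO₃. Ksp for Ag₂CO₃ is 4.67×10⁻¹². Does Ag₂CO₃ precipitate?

Yes

The combined volume is 360 mL.
[Ag⁺] = (4.41×10⁻²)(110)/360 = 1.35×10⁻² M
[CO₃²⁻] = (8.40×10⁻⁶)(250)/360 = 5.83×10⁻⁶ M
Q = [Ag⁺]^2[CO₃²⁻] = 1.06×10⁻⁹
Q = 1.06×10⁻⁹ > Ksp = 4.67×10⁻¹², so the solution is supersaturated and Ag₂CO₃ precipitates.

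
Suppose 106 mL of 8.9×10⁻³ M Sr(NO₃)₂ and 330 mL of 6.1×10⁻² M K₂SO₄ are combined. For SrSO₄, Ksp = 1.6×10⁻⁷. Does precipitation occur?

Yes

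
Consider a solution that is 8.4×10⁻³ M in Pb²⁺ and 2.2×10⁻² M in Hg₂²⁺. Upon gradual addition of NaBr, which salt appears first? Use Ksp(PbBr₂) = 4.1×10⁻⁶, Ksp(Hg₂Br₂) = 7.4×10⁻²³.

Hg₂Br₂

The threshold for precipitation is Q = Ksp.
For PbBr₂: [Br⁻] = (Ksp/[Pb²⁺])^(1/2) = 2.2×10⁻² M
For Hg₂Br₂: [Br⁻] = (Ksp/[Hg₂²⁺])^(1/2) = 5.8×10⁻¹¹ M
Hg₂Br₂ requires the lower [Br⁻], so it precipitates first.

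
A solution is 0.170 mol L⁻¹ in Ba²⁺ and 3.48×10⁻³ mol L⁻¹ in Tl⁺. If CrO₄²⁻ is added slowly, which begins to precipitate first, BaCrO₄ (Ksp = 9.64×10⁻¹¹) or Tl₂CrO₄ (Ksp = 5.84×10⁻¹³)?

BaCrO₄

Each salt precipitates once Q = Ksp for that salt.
For BaCrO₄: [CrO₄²⁻] = (Ksp/[Ba²⁺]) = 5.67×10⁻¹⁰ mol L⁻¹
For Tl₂CrO₄: [CrO₄²⁻] = (Ksp/[Tl⁺]^2) = 4.82×10⁻⁸ mol L⁻¹
The smaller threshold [CrO₄²⁻] is reached first, so BaCrO₄ precipitates first.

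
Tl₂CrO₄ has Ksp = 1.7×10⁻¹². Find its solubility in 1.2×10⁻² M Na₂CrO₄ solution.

6.0×10⁻⁶ M

Tl₂CrO₄(s) ⇌ 2 Tl⁺(aq) + CrO₄²⁻(aq)
Let s be the solubility of Tl₂CrO₄ here. The common ion gives [CrO₄²⁻] ≈ 1.2×10⁻² M, and [Tl⁺] = 2s.
Ksp = [Tl⁺]^2[CrO₄²⁻] = (2s)^2(1.2×10⁻²)
(2s)^2 = 1.7×10⁻¹² / (1.2×10⁻²) = 1.4×10⁻¹⁰
s = 6.0×10⁻⁶ M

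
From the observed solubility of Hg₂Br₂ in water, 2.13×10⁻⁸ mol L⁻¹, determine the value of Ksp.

Hg₂Br₂(s) ⇌ Hg₂²⁺(aq) + 2 Br⁻(aq)
For each mole of Hg₂Br₂ that dissolves per liter, [Hg₂²⁺] = s and [Br⁻] = 2s; let s denote this solubility.
Ksp = [Hg₂²⁺][Br⁻]^2 = s · (2s)^2 = 4s^3
Ksp = 4 × (2.13×10⁻⁸)^3 = 3.87×10⁻²³

Ksp = 3.87×10⁻²³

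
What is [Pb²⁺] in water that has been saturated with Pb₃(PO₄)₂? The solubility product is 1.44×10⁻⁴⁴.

Pb₃(PO₄)₂(s) ⇌ 3 Pb²⁺(aq) + 2 PO₄³⁻(aq)
Call the molar solubility s, so that [Pb²⁺] = 3s and [PO₄³⁻] = 2s.
Ksp = [Pb²⁺]^3[PO₄³⁻]^2 = (3s)^3 · (2s)^2 = 108s^5 = 1.44×10⁻⁴⁴
s = 6.68×10⁻¹⁰ M
[Pb²⁺] = 3s = 2.00×10⁻⁹ M

2.00×10⁻⁹ M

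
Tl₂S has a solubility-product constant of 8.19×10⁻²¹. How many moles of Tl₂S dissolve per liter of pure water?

1.27×10⁻⁷ M

Tl₂S(s) ⇌ 2 Tl⁺(aq) + S²⁻(aq)
Let s be the molar solubility. Then [Tl⁺] = 2s and [S²⁻] = s.
Ksp = [Tl⁺]^2[S²⁻] = (2s)^2 · s = 4s^3
4s^3 = 8.19×10⁻²¹  ⇒  s^3 = 2.05×10⁻²¹
Taking the 3rd root, s = 1.27×10⁻⁷ mol/L.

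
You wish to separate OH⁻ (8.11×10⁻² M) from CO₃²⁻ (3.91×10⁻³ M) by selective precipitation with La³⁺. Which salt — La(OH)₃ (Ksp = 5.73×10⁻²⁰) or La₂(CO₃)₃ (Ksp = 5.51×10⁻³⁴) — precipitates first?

Precipitation of each salt begins when its ion product equals Ksp.
For La(OH)₃: [La³⁺] = (Ksp/[OH⁻]^3) = 1.07×10⁻¹⁶ M
For La₂(CO₃)₃: [La³⁺] = (Ksp/[CO₃²⁻]^3)^(1/2) = 9.60×10⁻¹⁴ M
La(OH)₃ requires the lower [La³⁺], so it precipitates first.

La(OH)₃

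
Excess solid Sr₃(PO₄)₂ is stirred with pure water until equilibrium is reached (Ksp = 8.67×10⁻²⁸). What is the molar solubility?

Sr₃(PO₄)₂(s) ⇌ 3 Sr²⁺(aq) + 2 PO₄³⁻(aq)
If s mol/L of Sr₃(PO₄)₂ dissolves, [Sr²⁺] = 3s and [PO₄³⁻] = 2s.
Ksp = [Sr²⁺]^3[PO₄³⁻]^2 = (3s)^3 · (2s)^2 = 108s^5
108s^5 = 8.67×10⁻²⁸  ⇒  s^5 = 8.03×10⁻³⁰
s = 1.52×10⁻⁶ mol L⁻¹

1.52×10⁻⁶ M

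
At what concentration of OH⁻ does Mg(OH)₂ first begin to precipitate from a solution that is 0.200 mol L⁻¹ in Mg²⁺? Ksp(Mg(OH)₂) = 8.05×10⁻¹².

Precipitation begins when Q = Ksp.
Mg(OH)₂(s) ⇌ Mg²⁺(aq) + 2 OH⁻(aq)
Ksp = [Mg²⁺][OH⁻]^2 = [OH⁻]^2(0.200)
[OH⁻]^2 = 8.05×10⁻¹² / (0.200) = 4.03×10⁻¹¹
[OH⁻] = 6.34×10⁻⁶ mol L⁻¹

6.34×10⁻⁶ M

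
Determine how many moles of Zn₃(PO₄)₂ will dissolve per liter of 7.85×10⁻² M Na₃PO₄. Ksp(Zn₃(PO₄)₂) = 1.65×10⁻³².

4.63×10⁻¹¹ M

Zn₃(PO₄)₂(s) ⇌ 3 Zn²⁺(aq) + 2 PO₄³⁻(aq)
With PO₄³⁻ already at 7.85×10⁻² M and s small, take [PO₄³⁻] ≈ 7.85×10⁻² M and [Zn²⁺] = 3s.
Ksp = [Zn²⁺]^3[PO₄³⁻]^2 = (3s)^3(7.85×10⁻²)^2
(3s)^3 = 1.65×10⁻³² / (7.85×10⁻²)^2 = 2.68×10⁻³⁰
s = 4.63×10⁻¹¹ M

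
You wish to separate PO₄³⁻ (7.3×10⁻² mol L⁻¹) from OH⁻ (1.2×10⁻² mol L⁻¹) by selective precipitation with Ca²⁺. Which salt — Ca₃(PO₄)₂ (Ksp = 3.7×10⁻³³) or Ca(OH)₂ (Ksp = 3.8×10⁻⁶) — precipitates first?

Ca₃(PO₄)₂

Precipitation of each salt begins when its ion product equals Ksp.
For Ca₃(PO₄)₂: [Ca²⁺] = (Ksp/[PO₄³⁻]^2)^(1/3) = 8.9×10⁻¹¹ mol L⁻¹
For Ca(OH)₂: [Ca²⁺] = (Ksp/[OH⁻]^2) = 2.6×10⁻² mol L⁻¹
Ca₃(PO₄)₂ requires the lower [Ca²⁺], so it precipitates first.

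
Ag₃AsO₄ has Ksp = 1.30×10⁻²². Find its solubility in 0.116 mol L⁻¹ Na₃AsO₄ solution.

3.46×10⁻⁸ M

Ag₃AsO₄(s) ⇌ 3 Ag⁺(aq) + AsO₄³⁻(aq)
The solution already contains AsO₄³⁻ at 0.116 mol L⁻¹. Let s be the molar solubility of Ag₃AsO₄.
[AsO₄³⁻] ≈ 0.116 mol L⁻¹ (common ion dominates); [Ag⁺] = 3s.
Ksp = [Ag⁺]^3[AsO₄³⁻] = (3s)^3(0.116)
(3s)^3 = 1.30×10⁻²² / (0.116) = 1.12×10⁻²¹
s = 3.46×10⁻⁸ mol L⁻¹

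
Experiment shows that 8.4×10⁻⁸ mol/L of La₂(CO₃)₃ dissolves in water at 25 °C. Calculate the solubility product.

Ksp = 4.5×10⁻³⁴

La₂(CO₃)₃(s) ⇌ 2 La³⁺(aq) + 3 CO₃²⁻(aq)
Let s be the molar solubility. Then [La³⁺] = 2s and [CO₃²⁻] = 3s.
Ksp = [La³⁺]^2[CO₃²⁻]^3 = (2s)^2 · (3s)^3 = 108s^5
Ksp = 108 × (8.4×10⁻⁸)^5 = 4.5×10⁻³⁴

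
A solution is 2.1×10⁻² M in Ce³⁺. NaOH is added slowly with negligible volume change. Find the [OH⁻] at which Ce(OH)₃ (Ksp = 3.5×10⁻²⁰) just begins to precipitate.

Each salt precipitates once Q = Ksp for that salt.
Ce(OH)₃(s) ⇌ Ce³⁺(aq) + 3 OH⁻(aq)
Ksp = [Ce³⁺][OH⁻]^3 = [OH⁻]^3(2.1×10⁻²)
[OH⁻]^3 = 3.5×10⁻²⁰ / (2.1×10⁻²) = 1.7×10⁻¹⁸
[OH⁻] = 1.2×10⁻⁶ M

1.2×10⁻⁶ M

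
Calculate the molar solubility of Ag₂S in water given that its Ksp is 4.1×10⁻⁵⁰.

2.2×10⁻¹⁷ M

Ag₂S(s) ⇌ 2 Ag⁺(aq) + S²⁻(aq)
Call the molar solubility s, so that [Ag⁺] = 2s and [S²⁻] = s.
Ksp = [Ag⁺]^2[S²⁻] = (2s)^2 · s = 4s^3
4s^3 = 4.1×10⁻⁵⁰  ⇒  s^3 = 1.0×10⁻⁵⁰
Taking the 3rd root, s = 2.2×10⁻¹⁷ mol L⁻¹.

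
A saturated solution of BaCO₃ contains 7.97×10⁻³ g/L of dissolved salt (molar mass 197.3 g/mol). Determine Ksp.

Ksp = 1.63×10⁻⁹

s = (7.97×10⁻³ g L⁻¹)/(197.3 g mol⁻¹) = 4.0395×10⁻⁵ M
BaCO₃(s) ⇌ Ba²⁺(aq) + CO₃²⁻(aq)
Call the molar solubility s, so that [Ba²⁺] = s and [CO₃²⁻] = s.
Ksp = [Ba²⁺][CO₃²⁻] = s · s = s^2
Ksp = (4.0395×10⁻⁵)^2 = 1.63×10⁻⁹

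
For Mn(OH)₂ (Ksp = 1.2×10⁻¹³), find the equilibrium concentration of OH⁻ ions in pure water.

6.2×10⁻⁵ M

Mn(OH)₂(s) ⇌ Mn²⁺(aq) + 2 OH⁻(aq)
Call the molar solubility s, so that [Mn²⁺] = s and [OH⁻] = 2s.
Ksp = [Mn²⁺][OH⁻]^2 = s · (2s)^2 = 4s^3 = 1.2×10⁻¹³
s = 3.1×10⁻⁵ M
[OH⁻] = 2s = 6.2×10⁻⁵ M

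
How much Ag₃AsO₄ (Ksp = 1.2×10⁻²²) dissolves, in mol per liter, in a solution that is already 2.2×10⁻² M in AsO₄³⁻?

Ag₃AsO₄(s) ⇌ 3 Ag⁺(aq) + AsO₄³⁻(aq)
With AsO₄³⁻ already at 2.2×10⁻² M and s small, take [AsO₄³⁻] ≈ 2.2×10⁻² M and [Ag⁺] = 3s.
Ksp = [Ag⁺]^3[AsO₄³⁻] = (3s)^3(2.2×10⁻²)
(3s)^3 = 1.2×10⁻²² / (2.2×10⁻²) = 5.5×10⁻²¹
s = 5.9×10⁻⁸ M

5.9×10⁻⁸ M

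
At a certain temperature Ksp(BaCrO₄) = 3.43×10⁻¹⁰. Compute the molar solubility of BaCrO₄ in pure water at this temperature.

BaCrO₄(s) ⇌ Ba²⁺(aq) + CrO₄²⁻(aq)
Let s be the molar solubility. Then [Ba²⁺] = s and [CrO₄²⁻] = s.
Ksp = [Ba²⁺][CrO₄²⁻] = s · s = s^2
s^2 = 3.43×10⁻¹⁰
s = (3.43×10⁻¹⁰)^(1/2) = 1.85×10⁻⁵ mol L⁻¹

1.85×10⁻⁵ M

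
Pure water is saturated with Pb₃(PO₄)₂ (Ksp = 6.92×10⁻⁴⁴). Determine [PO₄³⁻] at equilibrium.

1.83×10⁻⁹ M

Pb₃(PO₄)₂(s) ⇌ 3 Pb²⁺(aq) + 2 PO₄³⁻(aq)
For each mole of Pb₃(PO₄)₂ that dissolves per liter, [Pb²⁺] = 3s and [PO₄³⁻] = 2s; let s denote this solubility.
Ksp = [Pb²⁺]^3[PO₄³⁻]^2 = (3s)^3 · (2s)^2 = 108s^5 = 6.92×10⁻⁴⁴
s = 9.15×10⁻¹⁰ M
[PO₄³⁻] = 2s = 1.83×10⁻⁹ M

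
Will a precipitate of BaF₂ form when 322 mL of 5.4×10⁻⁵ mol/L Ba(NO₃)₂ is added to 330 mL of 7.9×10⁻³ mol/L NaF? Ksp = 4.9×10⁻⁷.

No

Total volume after mixing = 322 + 330 = 652 mL.
[Ba²⁺] = (5.4×10⁻⁵)(322)/652 = 2.7×10⁻⁵ mol/L
[F⁻] = (7.9×10⁻³)(330)/652 = 4.0×10⁻³ mol/L
Q = [Ba²⁺][F⁻]^2 = 4.3×10⁻¹⁰
Q = 4.3×10⁻¹⁰ < Ksp = 4.9×10⁻⁷, so the solution is unsaturated and no precipitate forms.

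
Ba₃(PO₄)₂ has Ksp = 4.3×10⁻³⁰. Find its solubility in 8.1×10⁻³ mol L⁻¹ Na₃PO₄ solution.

Ba₃(PO₄)₂(s) ⇌ 3 Ba²⁺(aq) + 2 PO₄³⁻(aq)
With PO₄³⁻ already at 8.1×10⁻³ mol L⁻¹ and s small, take [PO₄³⁻] ≈ 8.1×10⁻³ mol L⁻¹ and [Ba²⁺] = 3s.
Ksp = [Ba²⁺]^3[PO₄³⁻]^2 = (3s)^3(8.1×10⁻³)^2
(3s)^3 = 4.3×10⁻³⁰ / (8.1×10⁻³)^2 = 6.6×10⁻²⁶
s = 1.3×10⁻⁹ mol L⁻¹

1.3×10⁻⁹ M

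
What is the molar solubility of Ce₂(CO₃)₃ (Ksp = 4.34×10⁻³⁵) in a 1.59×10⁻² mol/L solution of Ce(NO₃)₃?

1.85×10⁻¹¹ M

Ce₂(CO₃)₃(s) ⇌ 2 Ce³⁺(aq) + 3 CO₃²⁻(aq)
With Ce³⁺ already at 1.59×10⁻² mol/L and s small, take [Ce³⁺] ≈ 1.59×10⁻² mol/L and [CO₃²⁻] = 3s.
Ksp = [Ce³⁺]^2[CO₃²⁻]^3 = (1.59×10⁻²)^2(3s)^3
(3s)^3 = 4.34×10⁻³⁵ / (1.59×10⁻²)^2 = 1.72×10⁻³¹
s = 1.85×10⁻¹¹ mol/L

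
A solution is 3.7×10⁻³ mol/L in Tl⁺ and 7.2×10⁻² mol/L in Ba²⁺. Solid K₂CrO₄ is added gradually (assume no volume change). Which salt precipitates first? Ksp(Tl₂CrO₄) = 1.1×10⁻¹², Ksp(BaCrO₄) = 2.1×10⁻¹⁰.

Precipitation of each salt begins when its ion product equals Ksp.
For Tl₂CrO₄: [CrO₄²⁻] = (Ksp/[Tl⁺]^2) = 8.0×10⁻⁸ mol/L
For BaCrO₄: [CrO₄²⁻] = (Ksp/[Ba²⁺]) = 2.9×10⁻⁹ mol/L
Since BaCrO₄ needs less CrO₄²⁻ to reach saturation, it precipitates first.

BaCrO₄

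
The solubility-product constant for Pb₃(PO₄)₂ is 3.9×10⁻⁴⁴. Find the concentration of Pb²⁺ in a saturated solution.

2.4×10⁻⁹ M

Pb₃(PO₄)₂(s) ⇌ 3 Pb²⁺(aq) + 2 PO₄³⁻(aq)
Call the molar solubility s, so that [Pb²⁺] = 3s and [PO₄³⁻] = 2s.
Ksp = [Pb²⁺]^3[PO₄³⁻]^2 = (3s)^3 · (2s)^2 = 108s^5 = 3.9×10⁻⁴⁴
s = 8.2×10⁻¹⁰ M
[Pb²⁺] = 3s = 2.4×10⁻⁹ M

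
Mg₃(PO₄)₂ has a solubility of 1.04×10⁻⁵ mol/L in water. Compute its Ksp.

Mg₃(PO₄)₂(s) ⇌ 3 Mg²⁺(aq) + 2 PO₄³⁻(aq)
For each mole of Mg₃(PO₄)₂ that dissolves per liter, [Mg²⁺] = 3s and [PO₄³⁻] = 2s; let s denote this solubility.
Ksp = [Mg²⁺]^3[PO₄³⁻]^2 = (3s)^3 · (2s)^2 = 108s^5
Ksp = 108 × (1.04×10⁻⁵)^5 = 1.31×10⁻²³

Ksp = 1.31×10⁻²³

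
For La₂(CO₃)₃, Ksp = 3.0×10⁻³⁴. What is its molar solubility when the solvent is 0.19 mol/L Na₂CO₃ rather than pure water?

La₂(CO₃)₃(s) ⇌ 2 La³⁺(aq) + 3 CO₃²⁻(aq)
The solution already contains CO₃²⁻ at 0.19 mol/L. Let s be the molar solubility of La₂(CO₃)₃.
[CO₃²⁻] ≈ 0.19 mol/L (common ion dominates); [La³⁺] = 2s.
Ksp = [La³⁺]^2[CO₃²⁻]^3 = (2s)^2(0.19)^3
(2s)^2 = 3.0×10⁻³⁴ / (0.19)^3 = 4.4×10⁻³²
s = 1.0×10⁻¹⁶ mol/L

1.0×10⁻¹⁶ M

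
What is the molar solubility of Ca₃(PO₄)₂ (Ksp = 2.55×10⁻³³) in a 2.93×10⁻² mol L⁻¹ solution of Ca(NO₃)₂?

5.03×10⁻¹⁵ M

Ca₃(PO₄)₂(s) ⇌ 3 Ca²⁺(aq) + 2 PO₄³⁻(aq)
With Ca²⁺ already at 2.93×10⁻² mol L⁻¹ and s small, take [Ca²⁺] ≈ 2.93×10⁻² mol L⁻¹ and [PO₄³⁻] = 2s.
Ksp = [Ca²⁺]^3[PO₄³⁻]^2 = (2.93×10⁻²)^3(2s)^2
(2s)^2 = 2.55×10⁻³³ / (2.93×10⁻²)^3 = 1.01×10⁻²⁸
s = 5.03×10⁻¹⁵ mol L⁻¹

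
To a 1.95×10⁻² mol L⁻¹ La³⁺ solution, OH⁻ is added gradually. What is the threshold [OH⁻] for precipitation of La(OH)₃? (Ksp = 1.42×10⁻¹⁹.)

1.94×10⁻⁶ M

Precipitation begins when Q = Ksp.
La(OH)₃(s) ⇌ La³⁺(aq) + 3 OH⁻(aq)
Ksp = [La³⁺][OH⁻]^3 = [OH⁻]^3(1.95×10⁻²)
[OH⁻]^3 = 1.42×10⁻¹⁹ / (1.95×10⁻²) = 7.28×10⁻¹⁸
[OH⁻] = 1.94×10⁻⁶ mol L⁻¹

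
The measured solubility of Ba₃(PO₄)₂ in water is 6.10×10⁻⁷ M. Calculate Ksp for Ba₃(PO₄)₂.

Ksp = 9.12×10⁻³⁰

Ba₃(PO₄)₂(s) ⇌ 3 Ba²⁺(aq) + 2 PO₄³⁻(aq)
With molar solubility s: [Ba²⁺] = 3s, [PO₄³⁻] = 2s.
Ksp = [Ba²⁺]^3[PO₄³⁻]^2 = (3s)^3 · (2s)^2 = 108s^5
Ksp = 108 × (6.10×10⁻⁷)^5 = 9.12×10⁻³⁰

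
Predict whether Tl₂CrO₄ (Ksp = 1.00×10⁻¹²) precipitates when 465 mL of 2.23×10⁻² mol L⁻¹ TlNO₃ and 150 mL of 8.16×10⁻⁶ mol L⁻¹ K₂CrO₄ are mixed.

The combined volume is 615 mL.
[Tl⁺] = (2.23×10⁻²)(465)/615 = 1.69×10⁻² mol L⁻¹
[CrO₄²⁻] = (8.16×10⁻⁶)(150)/615 = 1.99×10⁻⁶ mol L⁻¹
Q = [Tl⁺]^2[CrO₄²⁻] = 5.66×10⁻¹⁰
Q = 5.66×10⁻¹⁰ > Ksp = 1.00×10⁻¹², so the solution is supersaturated and Tl₂CrO₄ precipitates.

Yes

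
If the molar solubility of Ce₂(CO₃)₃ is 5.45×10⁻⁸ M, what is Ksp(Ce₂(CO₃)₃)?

Ksp = 5.19×10⁻³⁵

Ce₂(CO₃)₃(s) ⇌ 2 Ce³⁺(aq) + 3 CO₃²⁻(aq)
If s mol/L of Ce₂(CO₃)₃ dissolves, [Ce³⁺] = 2s and [CO₃²⁻] = 3s.
Ksp = [Ce³⁺]^2[CO₃²⁻]^3 = (2s)^2 · (3s)^3 = 108s^5
Ksp = 108 × (5.45×10⁻⁸)^5 = 5.19×10⁻³⁵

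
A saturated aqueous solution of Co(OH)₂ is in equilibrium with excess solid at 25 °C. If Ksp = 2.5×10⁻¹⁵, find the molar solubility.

8.5×10⁻⁶ M

Co(OH)₂(s) ⇌ Co²⁺(aq) + 2 OH⁻(aq)
If s mol/L of Co(OH)₂ dissolves, [Co²⁺] = s and [OH⁻] = 2s.
Ksp = [Co²⁺][OH⁻]^2 = s · (2s)^2 = 4s^3
4s^3 = 2.5×10⁻¹⁵  ⇒  s^3 = 6.3×10⁻¹⁶
Taking the 3rd root, s = 8.5×10⁻⁶ M.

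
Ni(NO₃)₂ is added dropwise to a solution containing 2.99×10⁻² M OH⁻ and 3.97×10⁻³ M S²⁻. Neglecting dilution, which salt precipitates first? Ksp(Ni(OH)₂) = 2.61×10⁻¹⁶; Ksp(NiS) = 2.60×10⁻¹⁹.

Precipitation of each salt begins when its ion product equals Ksp.
For Ni(OH)₂: [Ni²⁺] = (Ksp/[OH⁻]^2) = 2.92×10⁻¹³ M
For NiS: [Ni²⁺] = (Ksp/[S²⁻]) = 6.55×10⁻¹⁷ M
NiS requires the lower [Ni²⁺], so it precipitates first.

NiS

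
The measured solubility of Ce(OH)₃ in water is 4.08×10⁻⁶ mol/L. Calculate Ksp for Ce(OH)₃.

Ksp = 7.48×10⁻²¹

Ce(OH)₃(s) ⇌ Ce³⁺(aq) + 3 OH⁻(aq)
With molar solubility s: [Ce³⁺] = s, [OH⁻] = 3s.
Ksp = [Ce³⁺][OH⁻]^3 = s · (3s)^3 = 27s^4
Ksp = 27 × (4.08×10⁻⁶)^4 = 7.48×10⁻²¹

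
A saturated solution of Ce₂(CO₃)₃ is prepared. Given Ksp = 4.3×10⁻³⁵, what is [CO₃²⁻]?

1.6×10⁻⁷ M

Ce₂(CO₃)₃(s) ⇌ 2 Ce³⁺(aq) + 3 CO₃²⁻(aq)
With molar solubility s: [Ce³⁺] = 2s, [CO₃²⁻] = 3s.
Ksp = [Ce³⁺]^2[CO₃²⁻]^3 = (2s)^2 · (3s)^3 = 108s^5 = 4.3×10⁻³⁵
s = 5.2×10⁻⁸ mol L⁻¹
[CO₃²⁻] = 3s = 1.6×10⁻⁷ mol L⁻¹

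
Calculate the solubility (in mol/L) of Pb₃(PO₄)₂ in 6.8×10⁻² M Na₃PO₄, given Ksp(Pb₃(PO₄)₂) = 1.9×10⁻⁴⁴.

Pb₃(PO₄)₂(s) ⇌ 3 Pb²⁺(aq) + 2 PO₄³⁻(aq)
PO₄³⁻ is already present at 6.8×10⁻² M. If s mol/L of Pb₃(PO₄)₂ dissolves, [Pb²⁺] = 3s while [PO₄³⁻] ≈ 6.8×10⁻² M.
Ksp = [Pb²⁺]^3[PO₄³⁻]^2 = (3s)^3(6.8×10⁻²)^2
(3s)^3 = 1.9×10⁻⁴⁴ / (6.8×10⁻²)^2 = 4.1×10⁻⁴²
s = 5.3×10⁻¹⁵ M

5.3×10⁻¹⁵ M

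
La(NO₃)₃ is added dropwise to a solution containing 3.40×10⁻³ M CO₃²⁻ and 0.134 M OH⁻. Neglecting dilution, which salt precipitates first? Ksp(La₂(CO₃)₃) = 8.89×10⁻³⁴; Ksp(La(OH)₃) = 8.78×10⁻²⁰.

La(OH)₃

Precipitation begins when Q = Ksp.
For La₂(CO₃)₃: [La³⁺] = (Ksp/[CO₃²⁻]^3)^(1/2) = 1.50×10⁻¹³ M
For La(OH)₃: [La³⁺] = (Ksp/[OH⁻]^3) = 3.65×10⁻¹⁷ M
The smaller threshold [La³⁺] is reached first, so La(OH)₃ precipitates first.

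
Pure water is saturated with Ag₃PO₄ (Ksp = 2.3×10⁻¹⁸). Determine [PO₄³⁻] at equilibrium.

1.7×10⁻⁵ M

Ag₃PO₄(s) ⇌ 3 Ag⁺(aq) + PO₄³⁻(aq)
With molar solubility s: [Ag⁺] = 3s, [PO₄³⁻] = s.
Ksp = [Ag⁺]^3[PO₄³⁻] = (3s)^3 · s = 27s^4 = 2.3×10⁻¹⁸
s = 1.7×10⁻⁵ M
[PO₄³⁻] = s = 1.7×10⁻⁵ M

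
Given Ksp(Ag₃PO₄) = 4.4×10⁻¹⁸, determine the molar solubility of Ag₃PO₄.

2.0×10⁻⁵ M

Ag₃PO₄(s) ⇌ 3 Ag⁺(aq) + PO₄³⁻(aq)
For each mole of Ag₃PO₄ that dissolves per liter, [Ag⁺] = 3s and [PO₄³⁻] = s; let s denote this solubility.
Ksp = [Ag⁺]^3[PO₄³⁻] = (3s)^3 · s = 27s^4
27s^4 = 4.4×10⁻¹⁸  ⇒  s^4 = 1.6×10⁻¹⁹
s = (1.6×10⁻¹⁹)^(1/4) = 2.0×10⁻⁵ mol/L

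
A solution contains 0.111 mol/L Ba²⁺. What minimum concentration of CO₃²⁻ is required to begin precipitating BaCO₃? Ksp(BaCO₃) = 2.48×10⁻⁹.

The threshold for precipitation is Q = Ksp.
BaCO₃(s) ⇌ Ba²⁺(aq) + CO₃²⁻(aq)
Ksp = [Ba²⁺][CO₃²⁻] = [CO₃²⁻](0.111)
[CO₃²⁻] = 2.48×10⁻⁹ / (0.111) = 2.23×10⁻⁸
[CO₃²⁻] = 2.23×10⁻⁸ mol/L

2.23×10⁻⁸ M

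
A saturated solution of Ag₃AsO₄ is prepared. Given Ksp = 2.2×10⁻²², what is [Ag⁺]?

5.1×10⁻⁶ M

Ag₃AsO₄(s) ⇌ 3 Ag⁺(aq) + AsO₄³⁻(aq)
For each mole of Ag₃AsO₄ that dissolves per liter, [Ag⁺] = 3s and [AsO₄³⁻] = s; let s denote this solubility.
Ksp = [Ag⁺]^3[AsO₄³⁻] = (3s)^3 · s = 27s^4 = 2.2×10⁻²²
s = 1.7×10⁻⁶ mol/L
[Ag⁺] = 3s = 5.1×10⁻⁶ mol/L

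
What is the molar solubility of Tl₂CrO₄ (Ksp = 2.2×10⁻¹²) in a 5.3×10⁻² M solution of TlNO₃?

Tl₂CrO₄(s) ⇌ 2 Tl⁺(aq) + CrO₄²⁻(aq)
The solution already contains Tl⁺ at 5.3×10⁻² M. Let s be the molar solubility of Tl₂CrO₄.
[Tl⁺] ≈ 5.3×10⁻² M (common ion dominates); [CrO₄²⁻] = s.
Ksp = [Tl⁺]^2[CrO₄²⁻] = (5.3×10⁻²)^2s
s = 2.2×10⁻¹² / (5.3×10⁻²)^2 = 7.8×10⁻¹⁰
s = 7.8×10⁻¹⁰ M

7.8×10⁻¹⁰ M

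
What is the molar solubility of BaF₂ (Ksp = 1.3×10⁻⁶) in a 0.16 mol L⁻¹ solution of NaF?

BaF₂(s) ⇌ Ba²⁺(aq) + 2 F⁻(aq)
With F⁻ already at 0.16 mol L⁻¹ and s small, take [F⁻] ≈ 0.16 mol L⁻¹ and [Ba²⁺] = s.
Ksp = [Ba²⁺][F⁻]^2 = s(0.16)^2
s = 1.3×10⁻⁶ / (0.16)^2 = 5.1×10⁻⁵
s = 5.1×10⁻⁵ mol L⁻¹

5.1×10⁻⁵ M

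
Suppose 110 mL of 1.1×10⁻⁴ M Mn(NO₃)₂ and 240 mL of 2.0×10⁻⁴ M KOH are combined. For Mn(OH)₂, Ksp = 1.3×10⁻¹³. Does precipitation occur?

Yes

After mixing, V = 110 mL + 240 mL = 350 mL.
[Mn²⁺] = (1.1×10⁻⁴)(110)/350 = 3.5×10⁻⁵ M
[OH⁻] = (2.0×10⁻⁴)(240)/350 = 1.4×10⁻⁴ M
Q = [Mn²⁺][OH⁻]^2 = 6.5×10⁻¹³
Because Q > Ksp (6.5×10⁻¹³ vs 1.3×10⁻¹³), a precipitate of Mn(OH)₂ forms.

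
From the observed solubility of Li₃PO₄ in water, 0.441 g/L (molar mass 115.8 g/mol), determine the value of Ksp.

Ksp = 5.68×10⁻⁹

s = (0.441 g L⁻¹)/(115.8 g mol⁻¹) = 3.8083×10⁻³ M
Li₃PO₄(s) ⇌ 3 Li⁺(aq) + PO₄³⁻(aq)
With molar solubility s: [Li⁺] = 3s, [PO₄³⁻] = s.
Ksp = [Li⁺]^3[PO₄³⁻] = (3s)^3 · s = 27s^4
Ksp = 27 × (3.8083×10⁻³)^4 = 5.68×10⁻⁹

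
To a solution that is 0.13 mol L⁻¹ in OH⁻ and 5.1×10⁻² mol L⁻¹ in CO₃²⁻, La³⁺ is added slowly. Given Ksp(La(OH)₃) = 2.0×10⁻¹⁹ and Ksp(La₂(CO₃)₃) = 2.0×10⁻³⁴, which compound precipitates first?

La(OH)₃

A salt starts to precipitate once the ion product Q reaches its Ksp.
For La(OH)₃: [La³⁺] = (Ksp/[OH⁻]^3) = 9.1×10⁻¹⁷ mol L⁻¹
For La₂(CO₃)₃: [La³⁺] = (Ksp/[CO₃²⁻]^3)^(1/2) = 1.2×10⁻¹⁵ mol L⁻¹
Since La(OH)₃ needs less La³⁺ to reach saturation, it precipitates first.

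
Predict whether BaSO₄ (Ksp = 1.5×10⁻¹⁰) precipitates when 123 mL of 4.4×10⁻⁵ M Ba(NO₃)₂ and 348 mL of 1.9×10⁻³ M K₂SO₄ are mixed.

Yes

Total volume after mixing = 123 + 348 = 471 mL.
[Ba²⁺] = (4.4×10⁻⁵)(123)/471 = 1.1×10⁻⁵ M
[SO₄²⁻] = (1.9×10⁻³)(348)/471 = 1.4×10⁻³ M
Q = [Ba²⁺][SO₄²⁻] = 1.6×10⁻⁸
Because Q > Ksp (1.6×10⁻⁸ vs 1.5×10⁻¹⁰), a precipitate of BaSO₄ forms.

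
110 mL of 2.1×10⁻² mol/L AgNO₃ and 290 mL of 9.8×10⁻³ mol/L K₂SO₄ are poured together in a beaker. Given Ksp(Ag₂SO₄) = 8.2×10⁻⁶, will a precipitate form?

No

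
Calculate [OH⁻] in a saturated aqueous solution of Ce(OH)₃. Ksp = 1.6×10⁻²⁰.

1.5×10⁻⁵ M

Ce(OH)₃(s) ⇌ Ce³⁺(aq) + 3 OH⁻(aq)
With molar solubility s: [Ce³⁺] = s, [OH⁻] = 3s.
Ksp = [Ce³⁺][OH⁻]^3 = s · (3s)^3 = 27s^4 = 1.6×10⁻²⁰
s = 4.9×10⁻⁶ M
[OH⁻] = 3s = 1.5×10⁻⁵ M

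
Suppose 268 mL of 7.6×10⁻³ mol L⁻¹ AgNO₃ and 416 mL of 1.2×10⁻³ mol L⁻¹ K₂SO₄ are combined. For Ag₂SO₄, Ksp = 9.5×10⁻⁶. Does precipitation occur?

Total volume after mixing = 268 + 416 = 684 mL.
[Ag⁺] = (7.6×10⁻³)(268)/684 = 3.0×10⁻³ mol L⁻¹
[SO₄²⁻] = (1.2×10⁻³)(416)/684 = 7.3×10⁻⁴ mol L⁻¹
Q = [Ag⁺]^2[SO₄²⁻] = 6.5×10⁻⁹
Q < Ksp (6.5×10⁻⁹ vs 9.5×10⁻⁶); the solution remains unsaturated and no precipitate forms.

No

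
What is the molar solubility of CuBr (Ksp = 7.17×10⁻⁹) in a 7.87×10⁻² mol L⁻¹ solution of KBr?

9.11×10⁻⁸ M

CuBr(s) ⇌ Cu⁺(aq) + Br⁻(aq)
With Br⁻ already at 7.87×10⁻² mol L⁻¹ and s small, take [Br⁻] ≈ 7.87×10⁻² mol L⁻¹ and [Cu⁺] = s.
Ksp = [Cu⁺][Br⁻] = s(7.87×10⁻²)
s = 7.17×10⁻⁹ / (7.87×10⁻²) = 9.11×10⁻⁸
s = 9.11×10⁻⁸ mol L⁻¹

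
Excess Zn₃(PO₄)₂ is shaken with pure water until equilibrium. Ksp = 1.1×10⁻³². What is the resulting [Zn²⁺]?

4.8×10⁻⁷ M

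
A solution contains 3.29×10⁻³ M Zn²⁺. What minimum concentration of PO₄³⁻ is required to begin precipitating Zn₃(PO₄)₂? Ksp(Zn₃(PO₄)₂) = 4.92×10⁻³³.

3.72×10⁻¹³ M

Precipitation begins when Q = Ksp.
Zn₃(PO₄)₂(s) ⇌ 3 Zn²⁺(aq) + 2 PO₄³⁻(aq)
Ksp = [Zn²⁺]^3[PO₄³⁻]^2 = [PO₄³⁻]^2(3.29×10⁻³)^3
[PO₄³⁻]^2 = 4.92×10⁻³³ / (3.29×10⁻³)^3 = 1.38×10⁻²⁵
[PO₄³⁻] = 3.72×10⁻¹³ M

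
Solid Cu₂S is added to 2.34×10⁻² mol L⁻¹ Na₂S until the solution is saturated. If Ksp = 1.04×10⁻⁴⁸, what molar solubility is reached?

3.33×10⁻²⁴ M

Cu₂S(s) ⇌ 2 Cu⁺(aq) + S²⁻(aq)
S²⁻ is already present at 2.34×10⁻² mol L⁻¹. If s mol/L of Cu₂S dissolves, [Cu⁺] = 2s while [S²⁻] ≈ 2.34×10⁻² mol L⁻¹.
Ksp = [Cu⁺]^2[S²⁻] = (2s)^2(2.34×10⁻²)
(2s)^2 = 1.04×10⁻⁴⁸ / (2.34×10⁻²) = 4.44×10⁻⁴⁷
s = 3.33×10⁻²⁴ mol L⁻¹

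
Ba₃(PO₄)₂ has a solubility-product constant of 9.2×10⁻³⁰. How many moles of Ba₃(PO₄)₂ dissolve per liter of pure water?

6.1×10⁻⁷ M

Ba₃(PO₄)₂(s) ⇌ 3 Ba²⁺(aq) + 2 PO₄³⁻(aq)
Call the molar solubility s, so that [Ba²⁺] = 3s and [PO₄³⁻] = 2s.
Ksp = [Ba²⁺]^3[PO₄³⁻]^2 = (3s)^3 · (2s)^2 = 108s^5
108s^5 = 9.2×10⁻³⁰  ⇒  s^5 = 8.5×10⁻³²
Taking the 5th root, s = 6.1×10⁻⁷ M.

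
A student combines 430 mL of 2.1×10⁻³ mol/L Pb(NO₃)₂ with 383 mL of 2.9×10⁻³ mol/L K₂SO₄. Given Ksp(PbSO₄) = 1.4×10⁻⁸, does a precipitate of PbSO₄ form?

Yes

The combined volume is 813 mL.
[Pb²⁺] = (2.1×10⁻³)(430)/813 = 1.1×10⁻³ mol/L
[SO₄²⁻] = (2.9×10⁻³)(383)/813 = 1.4×10⁻³ mol/L
Q = [Pb²⁺][SO₄²⁻] = 1.5×10⁻⁶
Since Q (1.5×10⁻⁶) exceeds Ksp (1.4×10⁻⁸), PbSO₄ will precipitate.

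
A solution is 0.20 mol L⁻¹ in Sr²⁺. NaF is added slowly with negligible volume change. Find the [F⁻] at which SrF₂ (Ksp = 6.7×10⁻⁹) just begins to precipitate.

1.8×10⁻⁴ M

Each salt precipitates once Q = Ksp for that salt.
SrF₂(s) ⇌ Sr²⁺(aq) + 2 F⁻(aq)
Ksp = [Sr²⁺][F⁻]^2 = [F⁻]^2(0.20)
[F⁻]^2 = 6.7×10⁻⁹ / (0.20) = 3.4×10⁻⁸
[F⁻] = 1.8×10⁻⁴ mol L⁻¹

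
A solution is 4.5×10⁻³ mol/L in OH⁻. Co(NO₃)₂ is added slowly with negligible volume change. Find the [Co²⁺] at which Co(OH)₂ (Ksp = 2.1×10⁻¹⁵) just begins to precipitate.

1.0×10⁻¹⁰ M

Precipitation of each salt begins when its ion product equals Ksp.
Co(OH)₂(s) ⇌ Co²⁺(aq) + 2 OH⁻(aq)
Ksp = [Co²⁺][OH⁻]^2 = [Co²⁺](4.5×10⁻³)^2
[Co²⁺] = 2.1×10⁻¹⁵ / (4.5×10⁻³)^2 = 1.0×10⁻¹⁰
[Co²⁺] = 1.0×10⁻¹⁰ mol/L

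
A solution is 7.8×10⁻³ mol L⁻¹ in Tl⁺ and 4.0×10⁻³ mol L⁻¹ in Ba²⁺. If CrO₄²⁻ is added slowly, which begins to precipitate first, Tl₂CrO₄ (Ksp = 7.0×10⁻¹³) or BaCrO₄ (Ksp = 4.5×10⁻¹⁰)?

Tl₂CrO₄

Precipitation of each salt begins when its ion product equals Ksp.
For Tl₂CrO₄: [CrO₄²⁻] = (Ksp/[Tl⁺]^2) = 1.2×10⁻⁸ mol L⁻¹
For BaCrO₄: [CrO₄²⁻] = (Ksp/[Ba²⁺]) = 1.1×10⁻⁷ mol L⁻¹
The smaller threshold [CrO₄²⁻] is reached first, so Tl₂CrO₄ precipitates first.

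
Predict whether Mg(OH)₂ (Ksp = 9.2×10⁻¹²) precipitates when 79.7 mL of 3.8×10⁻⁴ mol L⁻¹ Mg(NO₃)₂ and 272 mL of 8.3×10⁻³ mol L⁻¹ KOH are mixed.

After mixing, V = 79.7 mL + 272 mL = 351.7 mL.
[Mg²⁺] = (3.8×10⁻⁴)(79.7)/351.7 = 8.6×10⁻⁵ mol L⁻¹
[OH⁻] = (8.3×10⁻³)(272)/351.7 = 6.4×10⁻³ mol L⁻¹
Q = [Mg²⁺][OH⁻]^2 = 3.5×10⁻⁹
Since Q (3.5×10⁻⁹) exceeds Ksp (9.2×10⁻¹²), Mg(OH)₂ will precipitate.

Yes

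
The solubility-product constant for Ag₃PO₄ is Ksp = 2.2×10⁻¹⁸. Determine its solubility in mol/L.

Ag₃PO₄(s) ⇌ 3 Ag⁺(aq) + PO₄³⁻(aq)
If s mol/L of Ag₃PO₄ dissolves, [Ag⁺] = 3s and [PO₄³⁻] = s.
Ksp = [Ag⁺]^3[PO₄³⁻] = (3s)^3 · s = 27s^4
27s^4 = 2.2×10⁻¹⁸  ⇒  s^4 = 8.1×10⁻²⁰
Taking the 4th root, s = 1.7×10⁻⁵ mol L⁻¹.

1.7×10⁻⁵ M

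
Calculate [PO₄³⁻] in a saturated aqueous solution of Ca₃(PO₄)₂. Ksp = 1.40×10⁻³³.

Ca₃(PO₄)₂(s) ⇌ 3 Ca²⁺(aq) + 2 PO₄³⁻(aq)
With molar solubility s: [Ca²⁺] = 3s, [PO₄³⁻] = 2s.
Ksp = [Ca²⁺]^3[PO₄³⁻]^2 = (3s)^3 · (2s)^2 = 108s^5 = 1.40×10⁻³³
s = 1.05×10⁻⁷ mol/L
[PO₄³⁻] = 2s = 2.11×10⁻⁷ mol/L

2.11×10⁻⁷ M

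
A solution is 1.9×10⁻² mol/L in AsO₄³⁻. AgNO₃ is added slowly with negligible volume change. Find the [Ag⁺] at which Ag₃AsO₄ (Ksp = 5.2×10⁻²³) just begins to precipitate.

1.4×10⁻⁷ M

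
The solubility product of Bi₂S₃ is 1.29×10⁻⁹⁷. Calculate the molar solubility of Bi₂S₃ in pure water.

1.64×10⁻²⁰ M

Bi₂S₃(s) ⇌ 2 Bi³⁺(aq) + 3 S²⁻(aq)
For each mole of Bi₂S₃ that dissolves per liter, [Bi³⁺] = 2s and [S²⁻] = 3s; let s denote this solubility.
Ksp = [Bi³⁺]^2[S²⁻]^3 = (2s)^2 · (3s)^3 = 108s^5
108s^5 = 1.29×10⁻⁹⁷  ⇒  s^5 = 1.19×10⁻⁹⁹
s = (1.19×10⁻⁹⁹)^(1/5) = 1.64×10⁻²⁰ M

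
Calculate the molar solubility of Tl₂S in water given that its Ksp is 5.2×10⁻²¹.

1.1×10⁻⁷ M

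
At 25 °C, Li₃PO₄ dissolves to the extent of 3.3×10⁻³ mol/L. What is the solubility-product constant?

Ksp = 3.2×10⁻⁹

Li₃PO₄(s) ⇌ 3 Li⁺(aq) + PO₄³⁻(aq)
For each mole of Li₃PO₄ that dissolves per liter, [Li⁺] = 3s and [PO₄³⁻] = s; let s denote this solubility.
Ksp = [Li⁺]^3[PO₄³⁻] = (3s)^3 · s = 27s^4
Ksp = 27 × (3.3×10⁻³)^4 = 3.2×10⁻⁹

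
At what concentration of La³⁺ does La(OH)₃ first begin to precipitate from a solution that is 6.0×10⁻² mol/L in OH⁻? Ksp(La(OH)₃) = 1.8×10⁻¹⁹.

8.3×10⁻¹⁶ M

A salt starts to precipitate once the ion product Q reaches its Ksp.
La(OH)₃(s) ⇌ La³⁺(aq) + 3 OH⁻(aq)
Ksp = [La³⁺][OH⁻]^3 = [La³⁺](6.0×10⁻²)^3
[La³⁺] = 1.8×10⁻¹⁹ / (6.0×10⁻²)^3 = 8.3×10⁻¹⁶
[La³⁺] = 8.3×10⁻¹⁶ mol/L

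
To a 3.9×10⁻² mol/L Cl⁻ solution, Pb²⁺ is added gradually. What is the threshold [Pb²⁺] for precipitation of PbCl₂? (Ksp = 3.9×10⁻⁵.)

Each salt precipitates once Q = Ksp for that salt.
PbCl₂(s) ⇌ Pb²⁺(aq) + 2 Cl⁻(aq)
Ksp = [Pb²⁺][Cl⁻]^2 = [Pb²⁺](3.9×10⁻²)^2
[Pb²⁺] = 3.9×10⁻⁵ / (3.9×10⁻²)^2 = 2.6×10⁻²
[Pb²⁺] = 2.6×10⁻² mol/L

2.6×10⁻² M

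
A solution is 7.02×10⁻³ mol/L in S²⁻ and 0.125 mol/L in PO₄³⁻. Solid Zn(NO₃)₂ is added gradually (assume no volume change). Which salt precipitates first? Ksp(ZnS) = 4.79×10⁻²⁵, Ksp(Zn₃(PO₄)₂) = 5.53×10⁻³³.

ZnS

Precipitation of each salt begins when its ion product equals Ksp.
For ZnS: [Zn²⁺] = (Ksp/[S²⁻]) = 6.82×10⁻²³ mol/L
For Zn₃(PO₄)₂: [Zn²⁺] = (Ksp/[PO₄³⁻]^2)^(1/3) = 7.07×10⁻¹¹ mol/L
ZnS requires the lower [Zn²⁺], so it precipitates first.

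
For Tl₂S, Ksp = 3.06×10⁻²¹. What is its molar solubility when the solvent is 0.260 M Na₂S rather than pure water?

Tl₂S(s) ⇌ 2 Tl⁺(aq) + S²⁻(aq)
Let s be the solubility of Tl₂S here. The common ion gives [S²⁻] ≈ 0.260 M, and [Tl⁺] = 2s.
Ksp = [Tl⁺]^2[S²⁻] = (2s)^2(0.260)
(2s)^2 = 3.06×10⁻²¹ / (0.260) = 1.18×10⁻²⁰
s = 5.42×10⁻¹¹ M

5.42×10⁻¹¹ M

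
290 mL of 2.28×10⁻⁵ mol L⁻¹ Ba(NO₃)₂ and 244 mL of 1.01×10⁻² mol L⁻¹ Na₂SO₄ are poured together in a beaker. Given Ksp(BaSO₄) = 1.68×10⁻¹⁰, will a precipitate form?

Yes

Total volume after mixing = 290 + 244 = 534 mL.
[Ba²⁺] = (2.28×10⁻⁵)(290)/534 = 1.24×10⁻⁵ mol L⁻¹
[SO₄²⁻] = (1.01×10⁻²)(244)/534 = 4.61×10⁻³ mol L⁻¹
Q = [Ba²⁺][SO₄²⁻] = 5.71×10⁻⁸
Q = 5.71×10⁻⁸ > Ksp = 1.68×10⁻¹⁰, so the solution is supersaturated and BaSO₄ precipitates.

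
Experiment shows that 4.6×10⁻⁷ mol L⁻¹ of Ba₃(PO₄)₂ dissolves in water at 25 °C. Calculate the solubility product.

Ba₃(PO₄)₂(s) ⇌ 3 Ba²⁺(aq) + 2 PO₄³⁻(aq)
For each mole of Ba₃(PO₄)₂ that dissolves per liter, [Ba²⁺] = 3s and [PO₄³⁻] = 2s; let s denote this solubility.
Ksp = [Ba²⁺]^3[PO₄³⁻]^2 = (3s)^3 · (2s)^2 = 108s^5
Ksp = 108 × (4.6×10⁻⁷)^5 = 2.2×10⁻³⁰

Ksp = 2.2×10⁻³⁰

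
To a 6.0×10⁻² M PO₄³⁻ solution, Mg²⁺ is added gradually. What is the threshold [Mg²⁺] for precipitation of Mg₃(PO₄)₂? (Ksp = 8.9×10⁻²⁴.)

Precipitation begins when Q = Ksp.
Mg₃(PO₄)₂(s) ⇌ 3 Mg²⁺(aq) + 2 PO₄³⁻(aq)
Ksp = [Mg²⁺]^3[PO₄³⁻]^2 = [Mg²⁺]^3(6.0×10⁻²)^2
[Mg²⁺]^3 = 8.9×10⁻²⁴ / (6.0×10⁻²)^2 = 2.5×10⁻²¹
[Mg²⁺] = 1.4×10⁻⁷ M

1.4×10⁻⁷ M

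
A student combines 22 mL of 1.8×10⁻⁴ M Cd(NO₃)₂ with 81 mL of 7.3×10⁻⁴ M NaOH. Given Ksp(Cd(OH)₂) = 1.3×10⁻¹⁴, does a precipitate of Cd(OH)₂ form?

Yes

After mixing, V = 22 mL + 81 mL = 103 mL.
[Cd²⁺] = (1.8×10⁻⁴)(22)/103 = 3.8×10⁻⁵ M
[OH⁻] = (7.3×10⁻⁴)(81)/103 = 5.7×10⁻⁴ M
Q = [Cd²⁺][OH⁻]^2 = 1.3×10⁻¹¹
Since Q (1.3×10⁻¹¹) exceeds Ksp (1.3×10⁻¹⁴), Cd(OH)₂ will precipitate.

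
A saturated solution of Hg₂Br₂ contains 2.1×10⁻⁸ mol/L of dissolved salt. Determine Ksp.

Ksp = 3.7×10⁻²³

Hg₂Br₂(s) ⇌ Hg₂²⁺(aq) + 2 Br⁻(aq)
With molar solubility s: [Hg₂²⁺] = s, [Br⁻] = 2s.
Ksp = [Hg₂²⁺][Br⁻]^2 = s · (2s)^2 = 4s^3
Ksp = 4 × (2.1×10⁻⁸)^3 = 3.7×10⁻²³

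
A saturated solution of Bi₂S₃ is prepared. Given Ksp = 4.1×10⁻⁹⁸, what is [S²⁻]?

3.9×10⁻²⁰ M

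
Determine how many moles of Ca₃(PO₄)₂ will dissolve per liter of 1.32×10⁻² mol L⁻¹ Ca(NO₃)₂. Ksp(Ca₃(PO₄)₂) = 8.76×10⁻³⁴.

Ca₃(PO₄)₂(s) ⇌ 3 Ca²⁺(aq) + 2 PO₄³⁻(aq)
Ca²⁺ is already present at 1.32×10⁻² mol L⁻¹. If s mol/L of Ca₃(PO₄)₂ dissolves, [PO₄³⁻] = 2s while [Ca²⁺] ≈ 1.32×10⁻² mol L⁻¹.
Ksp = [Ca²⁺]^3[PO₄³⁻]^2 = (1.32×10⁻²)^3(2s)^2
(2s)^2 = 8.76×10⁻³⁴ / (1.32×10⁻²)^3 = 3.81×10⁻²⁸
s = 9.76×10⁻¹⁵ mol L⁻¹

9.76×10⁻¹⁵ M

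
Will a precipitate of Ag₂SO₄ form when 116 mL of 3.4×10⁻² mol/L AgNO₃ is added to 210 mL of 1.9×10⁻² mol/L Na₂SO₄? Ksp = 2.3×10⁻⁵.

No

After mixing, V = 116 mL + 210 mL = 326 mL.
[Ag⁺] = (3.4×10⁻²)(116)/326 = 1.2×10⁻² mol/L
[SO₄²⁻] = (1.9×10⁻²)(210)/326 = 1.2×10⁻² mol/L
Q = [Ag⁺]^2[SO₄²⁻] = 1.8×10⁻⁶
Q < Ksp (1.8×10⁻⁶ vs 2.3×10⁻⁵); the solution remains unsaturated and no precipitate forms.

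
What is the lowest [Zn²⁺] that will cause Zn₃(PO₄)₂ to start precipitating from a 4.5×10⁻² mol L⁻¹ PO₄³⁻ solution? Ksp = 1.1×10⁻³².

1.8×10⁻¹⁰ M

The threshold for precipitation is Q = Ksp.
Zn₃(PO₄)₂(s) ⇌ 3 Zn²⁺(aq) + 2 PO₄³⁻(aq)
Ksp = [Zn²⁺]^3[PO₄³⁻]^2 = [Zn²⁺]^3(4.5×10⁻²)^2
[Zn²⁺]^3 = 1.1×10⁻³² / (4.5×10⁻²)^2 = 5.4×10⁻³⁰
[Zn²⁺] = 1.8×10⁻¹⁰ mol L⁻¹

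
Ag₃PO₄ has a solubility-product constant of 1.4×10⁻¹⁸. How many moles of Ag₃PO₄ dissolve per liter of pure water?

Ag₃PO₄(s) ⇌ 3 Ag⁺(aq) + PO₄³⁻(aq)
If s mol/L of Ag₃PO₄ dissolves, [Ag⁺] = 3s and [PO₄³⁻] = s.
Ksp = [Ag⁺]^3[PO₄³⁻] = (3s)^3 · s = 27s^4
27s^4 = 1.4×10⁻¹⁸  ⇒  s^4 = 5.2×10⁻²⁰
s = 1.5×10⁻⁵ mol L⁻¹

1.5×10⁻⁵ M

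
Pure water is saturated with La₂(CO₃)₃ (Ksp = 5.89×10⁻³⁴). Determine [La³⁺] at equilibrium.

1.77×10⁻⁷ M

La₂(CO₃)₃(s) ⇌ 2 La³⁺(aq) + 3 CO₃²⁻(aq)
For each mole of La₂(CO₃)₃ that dissolves per liter, [La³⁺] = 2s and [CO₃²⁻] = 3s; let s denote this solubility.
Ksp = [La³⁺]^2[CO₃²⁻]^3 = (2s)^2 · (3s)^3 = 108s^5 = 5.89×10⁻³⁴
s = 8.86×10⁻⁸ mol L⁻¹
[La³⁺] = 2s = 1.77×10⁻⁷ mol L⁻¹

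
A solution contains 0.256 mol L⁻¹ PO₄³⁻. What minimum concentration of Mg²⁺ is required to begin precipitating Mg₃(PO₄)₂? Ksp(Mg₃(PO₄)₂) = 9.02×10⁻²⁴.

5.16×10⁻⁸ M

Precipitation begins when Q = Ksp.
Mg₃(PO₄)₂(s) ⇌ 3 Mg²⁺(aq) + 2 PO₄³⁻(aq)
Ksp = [Mg²⁺]^3[PO₄³⁻]^2 = [Mg²⁺]^3(0.256)^2
[Mg²⁺]^3 = 9.02×10⁻²⁴ / (0.256)^2 = 1.38×10⁻²²
[Mg²⁺] = 5.16×10⁻⁸ mol L⁻¹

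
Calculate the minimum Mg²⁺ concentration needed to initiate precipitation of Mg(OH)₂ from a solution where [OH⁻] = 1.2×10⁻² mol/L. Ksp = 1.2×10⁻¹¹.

A salt starts to precipitate once the ion product Q reaches its Ksp.
Mg(OH)₂(s) ⇌ Mg²⁺(aq) + 2 OH⁻(aq)
Ksp = [Mg²⁺][OH⁻]^2 = [Mg²⁺](1.2×10⁻²)^2
[Mg²⁺] = 1.2×10⁻¹¹ / (1.2×10⁻²)^2 = 8.3×10⁻⁸
[Mg²⁺] = 8.3×10⁻⁸ mol/L

8.3×10⁻⁸ M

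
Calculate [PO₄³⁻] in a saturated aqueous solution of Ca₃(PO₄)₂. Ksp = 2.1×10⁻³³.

2.3×10⁻⁷ M

Ca₃(PO₄)₂(s) ⇌ 3 Ca²⁺(aq) + 2 PO₄³⁻(aq)
Call the molar solubility s, so that [Ca²⁺] = 3s and [PO₄³⁻] = 2s.
Ksp = [Ca²⁺]^3[PO₄³⁻]^2 = (3s)^3 · (2s)^2 = 108s^5 = 2.1×10⁻³³
s = 1.1×10⁻⁷ mol L⁻¹
[PO₄³⁻] = 2s = 2.3×10⁻⁷ mol L⁻¹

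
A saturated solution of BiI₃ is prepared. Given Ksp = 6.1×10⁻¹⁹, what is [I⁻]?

3.7×10⁻⁵ M

BiI₃(s) ⇌ Bi³⁺(aq) + 3 I⁻(aq)
Let s be the molar solubility. Then [Bi³⁺] = s and [I⁻] = 3s.
Ksp = [Bi³⁺][I⁻]^3 = s · (3s)^3 = 27s^4 = 6.1×10⁻¹⁹
s = 1.2×10⁻⁵ mol/L
[I⁻] = 3s = 3.7×10⁻⁵ mol/L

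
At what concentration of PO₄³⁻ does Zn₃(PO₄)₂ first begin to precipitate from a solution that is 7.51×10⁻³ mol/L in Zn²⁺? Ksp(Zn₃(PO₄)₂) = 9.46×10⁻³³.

1.49×10⁻¹³ M

Each salt precipitates once Q = Ksp for that salt.
Zn₃(PO₄)₂(s) ⇌ 3 Zn²⁺(aq) + 2 PO₄³⁻(aq)
Ksp = [Zn²⁺]^3[PO₄³⁻]^2 = [PO₄³⁻]^2(7.51×10⁻³)^3
[PO₄³⁻]^2 = 9.46×10⁻³³ / (7.51×10⁻³)^3 = 2.23×10⁻²⁶
[PO₄³⁻] = 1.49×10⁻¹³ mol/L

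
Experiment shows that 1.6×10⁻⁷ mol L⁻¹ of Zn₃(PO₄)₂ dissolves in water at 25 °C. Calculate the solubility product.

Zn₃(PO₄)₂(s) ⇌ 3 Zn²⁺(aq) + 2 PO₄³⁻(aq)
If s mol/L of Zn₃(PO₄)₂ dissolves, [Zn²⁺] = 3s and [PO₄³⁻] = 2s.
Ksp = [Zn²⁺]^3[PO₄³⁻]^2 = (3s)^3 · (2s)^2 = 108s^5
Ksp = 108 × (1.6×10⁻⁷)^5 = 1.1×10⁻³²

Ksp = 1.1×10⁻³²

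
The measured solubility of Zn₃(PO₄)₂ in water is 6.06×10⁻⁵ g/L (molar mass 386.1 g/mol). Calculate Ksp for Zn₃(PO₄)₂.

s = (6.06×10⁻⁵ g L⁻¹)/(386.1 g mol⁻¹) = 1.5695×10⁻⁷ M
Zn₃(PO₄)₂(s) ⇌ 3 Zn²⁺(aq) + 2 PO₄³⁻(aq)
If s mol/L of Zn₃(PO₄)₂ dissolves, [Zn²⁺] = 3s and [PO₄³⁻] = 2s.
Ksp = [Zn²⁺]^3[PO₄³⁻]^2 = (3s)^3 · (2s)^2 = 108s^5
Ksp = 108 × (1.5695×10⁻⁷)^5 = 1.03×10⁻³²

Ksp = 1.03×10⁻³²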